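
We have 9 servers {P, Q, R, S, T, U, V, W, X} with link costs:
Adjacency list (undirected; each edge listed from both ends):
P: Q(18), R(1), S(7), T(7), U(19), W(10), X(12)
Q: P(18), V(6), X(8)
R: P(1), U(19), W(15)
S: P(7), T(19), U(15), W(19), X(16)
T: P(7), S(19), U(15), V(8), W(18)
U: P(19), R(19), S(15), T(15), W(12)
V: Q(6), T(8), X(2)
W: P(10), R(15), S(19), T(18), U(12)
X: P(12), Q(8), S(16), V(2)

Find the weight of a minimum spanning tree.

53

Sort edges by weight, then run Kruskal:
P-R (1): add — endpoints in different components.
V-X (2): add — endpoints in different components.
Q-V (6): add — endpoints in different components.
P-S (7): add — endpoints in different components.
P-T (7): add — endpoints in different components.
Q-X (8): skip — X and Q already connected.
T-V (8): add — endpoints in different components.
P-W (10): add — endpoints in different components.
P-X (12): skip — P and X already connected.
U-W (12): add — endpoints in different components.
MST edges: P-R, V-X, Q-V, P-S, P-T, T-V, P-W, U-W; total weight 1+2+6+7+7+8+10+12 = 53.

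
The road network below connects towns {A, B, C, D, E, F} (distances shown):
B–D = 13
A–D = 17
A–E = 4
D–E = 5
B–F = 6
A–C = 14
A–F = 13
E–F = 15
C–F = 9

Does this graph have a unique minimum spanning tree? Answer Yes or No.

No

Kruskal: consider edges lightest-first.
A–E (4): add. Components now {A,E} {B} {C} {D} {F}
D–E (5): add. Components now {A,D,E} {B} {C} {F}
B–F (6): add. Components now {A,D,E} {B,F} {C}
C–F (9): add. Components now {A,D,E} {B,C,F}
A–F (13): add. Components now {A,B,C,D,E,F}
Non-tree edge B–D has weight 13, equal to the heaviest edge on its tree cycle — swapping gives another MST of the same weight. Not unique.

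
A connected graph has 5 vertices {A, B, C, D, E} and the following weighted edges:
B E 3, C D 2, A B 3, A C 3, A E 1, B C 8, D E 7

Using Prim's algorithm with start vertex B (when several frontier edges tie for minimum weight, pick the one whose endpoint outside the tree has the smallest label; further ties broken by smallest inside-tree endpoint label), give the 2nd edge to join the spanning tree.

A-E

Grow the tree from B using Prim:
Step 1: frontier [A B 3, B E 3, B C 8] → take A B (3); add A.
Step 2: frontier [A E 1, A C 3, B E 3, B C 8] → take A E (1); add E.
Step 3: frontier [A C 3, B C 8, D E 7] → take A C (3); add C.
Step 4: frontier [C D 2, D E 7] → take C D (2); add D.
The 2nd edge added is A E.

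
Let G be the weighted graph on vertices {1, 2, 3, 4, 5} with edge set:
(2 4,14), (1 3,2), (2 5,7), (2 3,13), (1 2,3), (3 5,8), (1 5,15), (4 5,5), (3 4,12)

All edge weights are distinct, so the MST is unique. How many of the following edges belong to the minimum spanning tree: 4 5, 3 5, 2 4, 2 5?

Kruskal: consider edges lightest-first.
1 3 (2): add — endpoints in different components.
1 2 (3): add — endpoints in different components.
4 5 (5): add — endpoints in different components.
2 5 (7): add — endpoints in different components.
MST edge set: {1 3, 1 2, 4 5, 2 5}.
Of the listed edges, {4 5, 2 5} are in the MST → 2.

2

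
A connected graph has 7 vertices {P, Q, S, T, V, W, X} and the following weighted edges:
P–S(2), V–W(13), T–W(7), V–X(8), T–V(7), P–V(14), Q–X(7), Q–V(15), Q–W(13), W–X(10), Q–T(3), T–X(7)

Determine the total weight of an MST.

40

Grow the tree from P using Prim:
Step 1: cheapest edge leaving the tree is P–S (2); add S.
Step 2: cheapest edge leaving the tree is P–V (14); add V.
Step 3: cheapest edge leaving the tree is T–V (7); add T.
Step 4: cheapest edge leaving the tree is Q–T (3); add Q.
Step 5: cheapest edge leaving the tree is T–W (7); add W.
Step 6: cheapest edge leaving the tree is Q–X (7); add X.
MST edges: P–S, P–V, T–V, Q–T, T–W, Q–X; total weight 2+14+7+3+7+7 = 40.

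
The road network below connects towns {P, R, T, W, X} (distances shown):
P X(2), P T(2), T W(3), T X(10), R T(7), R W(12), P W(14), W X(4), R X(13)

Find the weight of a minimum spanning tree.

14

Sort edges by weight, then run Kruskal:
P T (2): add. Components now {R} {W} {X} {P,T}
P X (2): add. Components now {R} {W} {P,T,X}
T W (3): add. Components now {R} {P,T,W,X}
W X (4): skip — W and X already connected.
R T (7): add. Components now {P,R,T,W,X}
MST edges: P T, P X, T W, R T; total weight 2+2+3+7 = 14.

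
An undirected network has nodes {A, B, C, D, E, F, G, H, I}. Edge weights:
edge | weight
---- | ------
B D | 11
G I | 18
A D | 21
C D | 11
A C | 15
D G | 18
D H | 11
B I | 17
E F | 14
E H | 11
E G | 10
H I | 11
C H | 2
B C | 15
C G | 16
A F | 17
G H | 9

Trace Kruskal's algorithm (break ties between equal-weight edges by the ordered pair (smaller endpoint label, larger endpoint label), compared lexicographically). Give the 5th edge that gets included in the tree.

Kruskal: consider edges lightest-first.
C H (2): add — endpoints in different components.
G H (9): add — endpoints in different components.
E G (10): add — endpoints in different components.
B D (11): add — endpoints in different components.
C D (11): add — endpoints in different components.
D H (11): skip — D and H already connected.
E H (11): skip — E and H already connected.
H I (11): add — endpoints in different components.
E F (14): add — endpoints in different components.
A C (15): add — endpoints in different components.
The 5th edge added is C D.

C-D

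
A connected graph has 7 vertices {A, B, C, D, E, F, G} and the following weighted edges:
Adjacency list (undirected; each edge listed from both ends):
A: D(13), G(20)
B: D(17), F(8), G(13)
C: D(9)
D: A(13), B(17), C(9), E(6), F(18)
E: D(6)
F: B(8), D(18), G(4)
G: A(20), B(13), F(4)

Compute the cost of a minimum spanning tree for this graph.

Grow the tree from B using Prim:
Step 1: frontier [B–F 8, B–G 13, B–D 17] → take B–F (8); add F.
Step 2: frontier [B–G 13, B–D 17, F–G 4, D–F 18] → take F–G (4); add G.
Step 3: frontier [B–D 17, D–F 18, A–G 20] → take B–D (17); add D.
Step 4: frontier [D–E 6, C–D 9, A–D 13, A–G 20] → take D–E (6); add E.
Step 5: frontier [C–D 9, A–D 13, A–G 20] → take C–D (9); add C.
Step 6: frontier [A–D 13, A–G 20] → take A–D (13); add A.
MST edges: B–F, F–G, B–D, D–E, C–D, A–D; total weight 8+4+17+6+9+13 = 57.

57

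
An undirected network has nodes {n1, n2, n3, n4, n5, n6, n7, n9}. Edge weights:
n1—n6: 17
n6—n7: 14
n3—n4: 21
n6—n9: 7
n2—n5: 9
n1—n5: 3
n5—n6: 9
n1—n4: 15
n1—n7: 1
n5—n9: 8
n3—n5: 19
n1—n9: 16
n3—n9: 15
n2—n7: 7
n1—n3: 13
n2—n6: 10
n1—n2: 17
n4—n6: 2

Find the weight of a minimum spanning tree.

41

Prim's algorithm from n5:
Step 1: cheapest edge leaving the tree is n1—n5 (3); add n1.
Step 2: cheapest edge leaving the tree is n1—n7 (1); add n7.
Step 3: cheapest edge leaving the tree is n2—n7 (7); add n2.
Step 4: cheapest edge leaving the tree is n5—n9 (8); add n9.
Step 5: cheapest edge leaving the tree is n6—n9 (7); add n6.
Step 6: cheapest edge leaving the tree is n4—n6 (2); add n4.
Step 7: cheapest edge leaving the tree is n1—n3 (13); add n3.
MST edges: n1—n5, n1—n7, n2—n7, n5—n9, n6—n9, n4—n6, n1—n3; total weight 3+1+7+8+7+2+13 = 41.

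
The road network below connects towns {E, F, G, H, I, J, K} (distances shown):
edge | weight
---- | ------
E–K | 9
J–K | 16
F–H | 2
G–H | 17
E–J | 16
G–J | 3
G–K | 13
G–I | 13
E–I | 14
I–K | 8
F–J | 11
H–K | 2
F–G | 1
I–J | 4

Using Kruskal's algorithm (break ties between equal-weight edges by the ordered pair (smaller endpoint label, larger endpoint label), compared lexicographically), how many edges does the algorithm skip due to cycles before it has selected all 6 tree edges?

1

Kruskal's algorithm — process edges by increasing weight (ties by edge label):
F–G (1): add. Components now {E} {F,G} {H} {I} {J} {K}
F–H (2): add. Components now {E} {F,G,H} {I} {J} {K}
H–K (2): add. Components now {E} {F,G,H,K} {I} {J}
G–J (3): add. Components now {E} {F,G,H,J,K} {I}
I–J (4): add. Components now {E} {F,G,H,I,J,K}
I–K (8): skip — I and K already connected.
E–K (9): add. Components now {E,F,G,H,I,J,K}
Edges rejected before the tree was complete: 1.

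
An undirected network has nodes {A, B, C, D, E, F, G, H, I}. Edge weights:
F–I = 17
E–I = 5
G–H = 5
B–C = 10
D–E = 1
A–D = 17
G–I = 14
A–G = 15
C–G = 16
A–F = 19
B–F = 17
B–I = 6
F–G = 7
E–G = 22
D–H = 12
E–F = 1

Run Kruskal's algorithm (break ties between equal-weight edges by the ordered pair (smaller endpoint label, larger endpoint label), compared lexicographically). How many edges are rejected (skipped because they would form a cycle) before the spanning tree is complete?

2

Sort edges by weight, then run Kruskal:
D–E (1): add — endpoints in different components.
E–F (1): add — endpoints in different components.
E–I (5): add — endpoints in different components.
G–H (5): add — endpoints in different components.
B–I (6): add — endpoints in different components.
F–G (7): add — endpoints in different components.
B–C (10): add — endpoints in different components.
D–H (12): skip — D and H already connected.
G–I (14): skip — G and I already connected.
A–G (15): add — endpoints in different components.
Edges rejected before the tree was complete: 2.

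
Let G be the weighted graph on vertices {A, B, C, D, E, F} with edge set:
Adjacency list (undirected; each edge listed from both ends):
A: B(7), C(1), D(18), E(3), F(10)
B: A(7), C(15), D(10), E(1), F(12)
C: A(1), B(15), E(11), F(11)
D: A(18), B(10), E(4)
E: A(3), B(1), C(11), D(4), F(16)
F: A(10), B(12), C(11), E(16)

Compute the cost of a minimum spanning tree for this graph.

Prim, starting at D.
Step 1: cheapest edge leaving the tree is D E (4); add E.
Step 2: cheapest edge leaving the tree is B E (1); add B.
Step 3: cheapest edge leaving the tree is A E (3); add A.
Step 4: cheapest edge leaving the tree is A C (1); add C.
Step 5: cheapest edge leaving the tree is A F (10); add F.
MST edges: D E, B E, A E, A C, A F; total weight 4+1+3+1+10 = 19.

19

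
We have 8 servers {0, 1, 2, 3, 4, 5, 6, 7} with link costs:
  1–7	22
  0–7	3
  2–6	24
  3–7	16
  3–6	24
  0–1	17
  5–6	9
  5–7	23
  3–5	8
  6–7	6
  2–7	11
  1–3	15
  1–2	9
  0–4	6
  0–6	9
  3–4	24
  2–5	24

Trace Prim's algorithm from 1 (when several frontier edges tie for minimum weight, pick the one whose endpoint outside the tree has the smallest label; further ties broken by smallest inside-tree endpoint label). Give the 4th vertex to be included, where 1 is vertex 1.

Prim's algorithm from 1:
Step 1: cheapest edge leaving the tree is 1–2 (9); add 2.
Step 2: cheapest edge leaving the tree is 2–7 (11); add 7.
Step 3: cheapest edge leaving the tree is 0–7 (3); add 0.
Step 4: cheapest edge leaving the tree is 0–4 (6); add 4.
Step 5: cheapest edge leaving the tree is 6–7 (6); add 6.
Step 6: cheapest edge leaving the tree is 5–6 (9); add 5.
Step 7: cheapest edge leaving the tree is 3–5 (8); add 3.
Vertex order: 1, 2, 7, 0, 4, 6, 5, 3. The 4th vertex is 0.

0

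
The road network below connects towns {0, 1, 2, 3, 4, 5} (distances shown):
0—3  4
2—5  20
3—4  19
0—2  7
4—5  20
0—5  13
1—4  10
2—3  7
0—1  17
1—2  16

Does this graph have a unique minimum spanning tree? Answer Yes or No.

Kruskal: consider edges lightest-first.
0—3 (4): add — endpoints in different components.
0—2 (7): add — endpoints in different components.
2—3 (7): skip — 2 and 3 already connected.
1—4 (10): add — endpoints in different components.
0—5 (13): add — endpoints in different components.
1—2 (16): add — endpoints in different components.
Non-tree edge 2—3 has weight 7, equal to the heaviest edge on its tree cycle — swapping gives another MST of the same weight. Not unique.

No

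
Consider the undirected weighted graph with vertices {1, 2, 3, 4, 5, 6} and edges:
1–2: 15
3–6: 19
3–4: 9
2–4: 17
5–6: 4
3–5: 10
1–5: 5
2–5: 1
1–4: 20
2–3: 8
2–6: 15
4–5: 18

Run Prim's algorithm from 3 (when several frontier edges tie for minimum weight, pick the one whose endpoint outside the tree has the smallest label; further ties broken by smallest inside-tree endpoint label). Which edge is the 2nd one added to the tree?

2-5

Prim, starting at 3.
Step 1: frontier [2–3 8, 3–4 9, 3–5 10, 3–6 19] → take 2–3 (8); add 2.
Step 2: frontier [2–5 1, 1–2 15, 2–6 15, 2–4 17, 3–4 9, 3–5 10, 3–6 19] → take 2–5 (1); add 5.
Step 3: frontier [1–2 15, 2–6 15, 2–4 17, 3–4 9, 3–6 19, 5–6 4, 1–5 5, 4–5 18] → take 5–6 (4); add 6.
Step 4: frontier [1–2 15, 2–4 17, 3–4 9, 1–5 5, 4–5 18] → take 1–5 (5); add 1.
Step 5: frontier [1–4 20, 2–4 17, 3–4 9, 4–5 18] → take 3–4 (9); add 4.
The 2nd edge added is 2–5.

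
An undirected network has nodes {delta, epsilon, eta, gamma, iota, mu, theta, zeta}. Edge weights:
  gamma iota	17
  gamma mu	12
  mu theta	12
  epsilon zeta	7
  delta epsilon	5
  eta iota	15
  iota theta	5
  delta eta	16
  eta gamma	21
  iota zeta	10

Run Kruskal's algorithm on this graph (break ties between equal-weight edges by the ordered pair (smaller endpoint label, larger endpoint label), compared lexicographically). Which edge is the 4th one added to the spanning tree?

Kruskal's algorithm — process edges by increasing weight (ties by edge label):
delta epsilon (5): add — endpoints in different components.
iota theta (5): add — endpoints in different components.
epsilon zeta (7): add — endpoints in different components.
iota zeta (10): add — endpoints in different components.
gamma mu (12): add — endpoints in different components.
mu theta (12): add — endpoints in different components.
eta iota (15): add — endpoints in different components.
The 4th edge added is iota zeta.

iota-zeta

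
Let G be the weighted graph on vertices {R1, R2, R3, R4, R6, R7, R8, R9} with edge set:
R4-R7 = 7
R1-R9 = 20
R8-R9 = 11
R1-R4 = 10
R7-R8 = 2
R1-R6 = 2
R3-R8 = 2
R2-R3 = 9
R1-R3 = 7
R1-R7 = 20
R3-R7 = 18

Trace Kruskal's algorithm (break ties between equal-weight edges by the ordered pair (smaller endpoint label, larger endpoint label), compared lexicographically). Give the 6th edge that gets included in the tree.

Kruskal's algorithm — process edges by increasing weight (ties by edge label):
R1-R6 (2): add — endpoints in different components.
R3-R8 (2): add — endpoints in different components.
R7-R8 (2): add — endpoints in different components.
R1-R3 (7): add — endpoints in different components.
R4-R7 (7): add — endpoints in different components.
R2-R3 (9): add — endpoints in different components.
R1-R4 (10): skip — R4 and R1 already connected.
R8-R9 (11): add — endpoints in different components.
The 6th edge added is R2-R3.

R2-R3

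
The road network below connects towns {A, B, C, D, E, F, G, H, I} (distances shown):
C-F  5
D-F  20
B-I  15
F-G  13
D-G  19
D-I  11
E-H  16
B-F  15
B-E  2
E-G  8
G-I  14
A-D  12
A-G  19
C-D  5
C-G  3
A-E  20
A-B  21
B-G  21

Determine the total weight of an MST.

62

Prim's algorithm from E:
Step 1: cheapest edge leaving the tree is B-E (2); add B.
Step 2: cheapest edge leaving the tree is E-G (8); add G.
Step 3: cheapest edge leaving the tree is C-G (3); add C.
Step 4: cheapest edge leaving the tree is C-D (5); add D.
Step 5: cheapest edge leaving the tree is C-F (5); add F.
Step 6: cheapest edge leaving the tree is D-I (11); add I.
Step 7: cheapest edge leaving the tree is A-D (12); add A.
Step 8: cheapest edge leaving the tree is E-H (16); add H.
MST edges: B-E, E-G, C-G, C-D, C-F, D-I, A-D, E-H; total weight 2+8+3+5+5+11+12+16 = 62.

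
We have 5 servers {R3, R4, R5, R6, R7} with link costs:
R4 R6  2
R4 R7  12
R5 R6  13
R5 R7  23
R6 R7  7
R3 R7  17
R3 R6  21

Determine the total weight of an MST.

Kruskal's algorithm — process edges by increasing weight (ties by edge label):
R4 R6 (2): add. Components now {R7} {R3} {R5} {R4,R6}
R6 R7 (7): add. Components now {R4,R6,R7} {R3} {R5}
R4 R7 (12): skip — R7 and R4 already connected.
R5 R6 (13): add. Components now {R4,R5,R6,R7} {R3}
R3 R7 (17): add. Components now {R3,R4,R5,R6,R7}
MST edges: R4 R6, R6 R7, R5 R6, R3 R7; total weight 2+7+13+17 = 39.

39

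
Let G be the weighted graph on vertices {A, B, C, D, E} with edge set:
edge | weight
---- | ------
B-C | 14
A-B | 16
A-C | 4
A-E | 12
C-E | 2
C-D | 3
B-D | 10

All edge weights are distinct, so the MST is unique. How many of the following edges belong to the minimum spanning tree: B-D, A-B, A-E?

1

Sort edges by weight, then run Kruskal:
C-E (2): add — endpoints in different components.
C-D (3): add — endpoints in different components.
A-C (4): add — endpoints in different components.
B-D (10): add — endpoints in different components.
MST edge set: {C-E, C-D, A-C, B-D}.
Of the listed edges, {B-D} are in the MST → 1.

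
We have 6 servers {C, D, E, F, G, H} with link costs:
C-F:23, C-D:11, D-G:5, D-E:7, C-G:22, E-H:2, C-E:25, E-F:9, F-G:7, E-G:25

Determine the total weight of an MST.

Prim, starting at E.
Step 1: cheapest edge leaving the tree is E-H (2); add H.
Step 2: cheapest edge leaving the tree is D-E (7); add D.
Step 3: cheapest edge leaving the tree is D-G (5); add G.
Step 4: cheapest edge leaving the tree is F-G (7); add F.
Step 5: cheapest edge leaving the tree is C-D (11); add C.
MST edges: E-H, D-E, D-G, F-G, C-D; total weight 2+7+5+7+11 = 32.

32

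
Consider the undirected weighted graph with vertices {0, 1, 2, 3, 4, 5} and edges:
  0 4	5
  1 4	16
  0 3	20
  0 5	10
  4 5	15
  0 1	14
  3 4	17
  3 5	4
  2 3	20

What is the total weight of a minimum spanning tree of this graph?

Kruskal's algorithm — process edges by increasing weight (ties by edge label):
3 5 (4): add — endpoints in different components.
0 4 (5): add — endpoints in different components.
0 5 (10): add — endpoints in different components.
0 1 (14): add — endpoints in different components.
4 5 (15): skip — 4 and 5 already connected.
1 4 (16): skip — 1 and 4 already connected.
3 4 (17): skip — 3 and 4 already connected.
0 3 (20): skip — 0 and 3 already connected.
2 3 (20): add — endpoints in different components.
MST edges: 3 5, 0 4, 0 5, 0 1, 2 3; total weight 4+5+10+14+20 = 53.

53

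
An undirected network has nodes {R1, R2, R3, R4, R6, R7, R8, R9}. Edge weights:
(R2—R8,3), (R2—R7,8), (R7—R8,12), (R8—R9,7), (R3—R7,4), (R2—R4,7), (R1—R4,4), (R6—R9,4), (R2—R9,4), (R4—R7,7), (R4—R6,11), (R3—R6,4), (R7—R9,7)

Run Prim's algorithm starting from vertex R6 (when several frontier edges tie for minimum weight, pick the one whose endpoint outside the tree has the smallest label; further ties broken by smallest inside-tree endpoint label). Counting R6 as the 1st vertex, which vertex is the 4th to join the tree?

R9

Prim, starting at R6.
Step 1: frontier [R3—R6 4, R6—R9 4, R4—R6 11] → take R3—R6 (4); add R3.
Step 2: frontier [R3—R7 4, R6—R9 4, R4—R6 11] → take R3—R7 (4); add R7.
Step 3: frontier [R6—R9 4, R4—R6 11, R4—R7 7, R7—R9 7, R2—R7 8, R7—R8 12] → take R6—R9 (4); add R9.
Step 4: frontier [R4—R6 11, R4—R7 7, R2—R7 8, R7—R8 12, R2—R9 4, R8—R9 7] → take R2—R9 (4); add R2.
Step 5: frontier [R2—R8 3, R2—R4 7, R4—R6 11, R4—R7 7, R7—R8 12, R8—R9 7] → take R2—R8 (3); add R8.
Step 6: frontier [R2—R4 7, R4—R6 11, R4—R7 7] → take R2—R4 (7); add R4.
Step 7: frontier [R1—R4 4] → take R1—R4 (4); add R1.
Vertex order: R6, R3, R7, R9, R2, R8, R4, R1. The 4th vertex is R9.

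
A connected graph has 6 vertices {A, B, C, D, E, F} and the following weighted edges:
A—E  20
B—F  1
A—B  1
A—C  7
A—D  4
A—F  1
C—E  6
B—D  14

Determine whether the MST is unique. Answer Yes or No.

Kruskal: consider edges lightest-first.
A—B (1): add. Components now {A,B} {C} {D} {E} {F}
A—F (1): add. Components now {A,B,F} {C} {D} {E}
B—F (1): skip — B and F already connected.
A—D (4): add. Components now {A,B,D,F} {C} {E}
C—E (6): add. Components now {A,B,D,F} {C,E}
A—C (7): add. Components now {A,B,C,D,E,F}
Non-tree edge B—F has weight 1, equal to the heaviest edge on its tree cycle — swapping gives another MST of the same weight. Not unique.

No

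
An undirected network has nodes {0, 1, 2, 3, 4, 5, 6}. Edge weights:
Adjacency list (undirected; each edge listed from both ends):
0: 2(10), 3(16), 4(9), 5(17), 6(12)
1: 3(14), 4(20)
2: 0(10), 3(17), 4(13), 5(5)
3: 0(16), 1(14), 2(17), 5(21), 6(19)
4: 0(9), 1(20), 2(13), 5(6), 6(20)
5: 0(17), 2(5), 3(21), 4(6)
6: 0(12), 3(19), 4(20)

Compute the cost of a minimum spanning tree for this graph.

62

Sort edges by weight, then run Kruskal:
2—5 (5): add. Components now {0} {1} {2,5} {3} {4} {6}
4—5 (6): add. Components now {0} {1} {2,4,5} {3} {6}
0—4 (9): add. Components now {0,2,4,5} {1} {3} {6}
0—2 (10): skip — 0 and 2 already connected.
0—6 (12): add. Components now {0,2,4,5,6} {1} {3}
2—4 (13): skip — 2 and 4 already connected.
1—3 (14): add. Components now {0,2,4,5,6} {1,3}
0—3 (16): add. Components now {0,1,2,3,4,5,6}
MST edges: 2—5, 4—5, 0—4, 0—6, 1—3, 0—3; total weight 5+6+9+12+14+16 = 62.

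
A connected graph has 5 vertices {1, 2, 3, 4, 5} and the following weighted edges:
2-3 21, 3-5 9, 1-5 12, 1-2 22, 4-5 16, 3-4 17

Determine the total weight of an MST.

58

Prim, starting at 1.
Step 1: frontier [1-5 12, 1-2 22] → take 1-5 (12); add 5.
Step 2: frontier [1-2 22, 3-5 9, 4-5 16] → take 3-5 (9); add 3.
Step 3: frontier [1-2 22, 3-4 17, 2-3 21, 4-5 16] → take 4-5 (16); add 4.
Step 4: frontier [1-2 22, 2-3 21] → take 2-3 (21); add 2.
MST edges: 1-5, 3-5, 4-5, 2-3; total weight 12+9+16+21 = 58.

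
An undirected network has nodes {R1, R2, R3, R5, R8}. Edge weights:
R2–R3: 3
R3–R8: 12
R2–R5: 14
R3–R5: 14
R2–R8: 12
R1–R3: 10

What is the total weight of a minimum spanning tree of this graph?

Prim, starting at R2.
Step 1: frontier [R2–R3 3, R2–R8 12, R2–R5 14] → take R2–R3 (3); add R3.
Step 2: frontier [R2–R8 12, R2–R5 14, R1–R3 10, R3–R8 12, R3–R5 14] → take R1–R3 (10); add R1.
Step 3: frontier [R2–R8 12, R2–R5 14, R3–R8 12, R3–R5 14] → take R2–R8 (12); add R8.
Step 4: frontier [R2–R5 14, R3–R5 14] → take R2–R5 (14); add R5.
MST edges: R2–R3, R1–R3, R2–R8, R2–R5; total weight 3+10+12+14 = 39.

39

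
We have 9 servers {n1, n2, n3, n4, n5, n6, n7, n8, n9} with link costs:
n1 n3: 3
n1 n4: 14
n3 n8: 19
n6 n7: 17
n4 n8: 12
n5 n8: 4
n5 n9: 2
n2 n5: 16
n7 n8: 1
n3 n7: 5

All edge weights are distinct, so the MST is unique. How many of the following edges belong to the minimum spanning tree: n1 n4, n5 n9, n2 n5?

Kruskal: consider edges lightest-first.
n7 n8 (1): add — endpoints in different components.
n5 n9 (2): add — endpoints in different components.
n1 n3 (3): add — endpoints in different components.
n5 n8 (4): add — endpoints in different components.
n3 n7 (5): add — endpoints in different components.
n4 n8 (12): add — endpoints in different components.
n1 n4 (14): skip — n1 and n4 already connected.
n2 n5 (16): add — endpoints in different components.
n6 n7 (17): add — endpoints in different components.
MST edge set: {n7 n8, n5 n9, n1 n3, n5 n8, n3 n7, n4 n8, n2 n5, n6 n7}.
Of the listed edges, {n5 n9, n2 n5} are in the MST → 2.

2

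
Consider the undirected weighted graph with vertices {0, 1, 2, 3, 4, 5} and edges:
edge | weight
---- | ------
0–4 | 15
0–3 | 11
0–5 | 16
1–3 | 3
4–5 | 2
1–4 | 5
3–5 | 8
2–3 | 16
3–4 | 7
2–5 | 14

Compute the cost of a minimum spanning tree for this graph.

Prim's algorithm from 3:
Step 1: cheapest edge leaving the tree is 1–3 (3); add 1.
Step 2: cheapest edge leaving the tree is 1–4 (5); add 4.
Step 3: cheapest edge leaving the tree is 4–5 (2); add 5.
Step 4: cheapest edge leaving the tree is 0–3 (11); add 0.
Step 5: cheapest edge leaving the tree is 2–5 (14); add 2.
MST edges: 1–3, 1–4, 4–5, 0–3, 2–5; total weight 3+5+2+11+14 = 35.

35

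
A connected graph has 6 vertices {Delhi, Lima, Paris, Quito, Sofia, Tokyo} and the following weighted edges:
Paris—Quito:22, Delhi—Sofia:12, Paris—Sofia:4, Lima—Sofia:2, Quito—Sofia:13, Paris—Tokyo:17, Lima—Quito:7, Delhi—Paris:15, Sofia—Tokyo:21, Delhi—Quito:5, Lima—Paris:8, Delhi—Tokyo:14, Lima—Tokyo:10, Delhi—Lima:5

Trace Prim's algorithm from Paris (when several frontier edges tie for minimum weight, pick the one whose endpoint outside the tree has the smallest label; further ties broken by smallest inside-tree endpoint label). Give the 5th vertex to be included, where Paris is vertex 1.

Quito

Grow the tree from Paris using Prim:
Step 1: frontier [Paris—Sofia 4, Lima—Paris 8, Delhi—Paris 15, Paris—Tokyo 17, Paris—Quito 22] → take Paris—Sofia (4); add Sofia.
Step 2: frontier [Lima—Paris 8, Delhi—Paris 15, Paris—Tokyo 17, Paris—Quito 22, Lima—Sofia 2, Delhi—Sofia 12, Quito—Sofia 13, Sofia—Tokyo 21] → take Lima—Sofia (2); add Lima.
Step 3: frontier [Delhi—Lima 5, Lima—Quito 7, Lima—Tokyo 10, Delhi—Paris 15, Paris—Tokyo 17, Paris—Quito 22, Delhi—Sofia 12, Quito—Sofia 13, Sofia—Tokyo 21] → take Delhi—Lima (5); add Delhi.
Step 4: frontier [Delhi—Quito 5, Delhi—Tokyo 14, Lima—Quito 7, Lima—Tokyo 10, Paris—Tokyo 17, Paris—Quito 22, Quito—Sofia 13, Sofia—Tokyo 21] → take Delhi—Quito (5); add Quito.
Step 5: frontier [Delhi—Tokyo 14, Lima—Tokyo 10, Paris—Tokyo 17, Sofia—Tokyo 21] → take Lima—Tokyo (10); add Tokyo.
Vertex order: Paris, Sofia, Lima, Delhi, Quito, Tokyo. The 5th vertex is Quito.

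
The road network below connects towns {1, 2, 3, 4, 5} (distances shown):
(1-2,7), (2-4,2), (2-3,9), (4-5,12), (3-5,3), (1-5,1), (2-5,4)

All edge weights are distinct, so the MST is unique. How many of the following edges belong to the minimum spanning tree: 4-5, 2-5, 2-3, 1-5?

2

Kruskal: consider edges lightest-first.
1-5 (1): add. Components now {1,5} {2} {3} {4}
2-4 (2): add. Components now {1,5} {2,4} {3}
3-5 (3): add. Components now {1,3,5} {2,4}
2-5 (4): add. Components now {1,2,3,4,5}
MST edge set: {1-5, 2-4, 3-5, 2-5}.
Of the listed edges, {2-5, 1-5} are in the MST → 2.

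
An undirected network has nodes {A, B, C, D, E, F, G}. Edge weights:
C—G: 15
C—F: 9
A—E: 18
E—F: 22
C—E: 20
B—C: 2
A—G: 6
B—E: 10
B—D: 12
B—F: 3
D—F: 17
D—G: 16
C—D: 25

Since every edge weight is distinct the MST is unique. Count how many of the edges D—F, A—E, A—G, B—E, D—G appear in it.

2

Sort edges by weight, then run Kruskal:
B—C (2): add — endpoints in different components.
B—F (3): add — endpoints in different components.
A—G (6): add — endpoints in different components.
C—F (9): skip — C and F already connected.
B—E (10): add — endpoints in different components.
B—D (12): add — endpoints in different components.
C—G (15): add — endpoints in different components.
MST edge set: {B—C, B—F, A—G, B—E, B—D, C—G}.
Of the listed edges, {A—G, B—E} are in the MST → 2.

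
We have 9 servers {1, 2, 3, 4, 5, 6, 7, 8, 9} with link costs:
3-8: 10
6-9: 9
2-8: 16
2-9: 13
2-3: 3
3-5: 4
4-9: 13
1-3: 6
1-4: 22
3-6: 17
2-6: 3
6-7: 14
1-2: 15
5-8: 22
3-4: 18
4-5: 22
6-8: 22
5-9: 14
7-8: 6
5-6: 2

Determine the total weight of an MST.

Grow the tree from 6 using Prim:
Step 1: cheapest edge leaving the tree is 5-6 (2); add 5.
Step 2: cheapest edge leaving the tree is 2-6 (3); add 2.
Step 3: cheapest edge leaving the tree is 2-3 (3); add 3.
Step 4: cheapest edge leaving the tree is 1-3 (6); add 1.
Step 5: cheapest edge leaving the tree is 6-9 (9); add 9.
Step 6: cheapest edge leaving the tree is 3-8 (10); add 8.
Step 7: cheapest edge leaving the tree is 7-8 (6); add 7.
Step 8: cheapest edge leaving the tree is 4-9 (13); add 4.
MST edges: 5-6, 2-6, 2-3, 1-3, 6-9, 3-8, 7-8, 4-9; total weight 2+3+3+6+9+10+6+13 = 52.

52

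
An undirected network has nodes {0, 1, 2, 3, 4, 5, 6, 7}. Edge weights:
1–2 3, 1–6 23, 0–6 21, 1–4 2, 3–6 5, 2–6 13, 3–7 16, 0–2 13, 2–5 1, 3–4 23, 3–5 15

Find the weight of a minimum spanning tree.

53

Kruskal: consider edges lightest-first.
2–5 (1): add — endpoints in different components.
1–4 (2): add — endpoints in different components.
1–2 (3): add — endpoints in different components.
3–6 (5): add — endpoints in different components.
0–2 (13): add — endpoints in different components.
2–6 (13): add — endpoints in different components.
3–5 (15): skip — 3 and 5 already connected.
3–7 (16): add — endpoints in different components.
MST edges: 2–5, 1–4, 1–2, 3–6, 0–2, 2–6, 3–7; total weight 1+2+3+5+13+13+16 = 53.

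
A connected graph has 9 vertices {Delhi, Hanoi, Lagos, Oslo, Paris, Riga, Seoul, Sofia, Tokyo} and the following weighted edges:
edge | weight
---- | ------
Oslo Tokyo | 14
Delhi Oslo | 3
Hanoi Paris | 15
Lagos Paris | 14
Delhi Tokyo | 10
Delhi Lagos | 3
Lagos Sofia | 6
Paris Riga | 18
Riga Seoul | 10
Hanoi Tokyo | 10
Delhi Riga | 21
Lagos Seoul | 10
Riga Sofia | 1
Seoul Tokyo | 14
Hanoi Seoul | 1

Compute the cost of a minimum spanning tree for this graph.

48

Prim, starting at Hanoi.
Step 1: cheapest edge leaving the tree is Hanoi Seoul (1); add Seoul.
Step 2: cheapest edge leaving the tree is Lagos Seoul (10); add Lagos.
Step 3: cheapest edge leaving the tree is Delhi Lagos (3); add Delhi.
Step 4: cheapest edge leaving the tree is Delhi Oslo (3); add Oslo.
Step 5: cheapest edge leaving the tree is Lagos Sofia (6); add Sofia.
Step 6: cheapest edge leaving the tree is Riga Sofia (1); add Riga.
Step 7: cheapest edge leaving the tree is Delhi Tokyo (10); add Tokyo.
Step 8: cheapest edge leaving the tree is Lagos Paris (14); add Paris.
MST edges: Hanoi Seoul, Lagos Seoul, Delhi Lagos, Delhi Oslo, Lagos Sofia, Riga Sofia, Delhi Tokyo, Lagos Paris; total weight 1+10+3+3+6+1+10+14 = 48.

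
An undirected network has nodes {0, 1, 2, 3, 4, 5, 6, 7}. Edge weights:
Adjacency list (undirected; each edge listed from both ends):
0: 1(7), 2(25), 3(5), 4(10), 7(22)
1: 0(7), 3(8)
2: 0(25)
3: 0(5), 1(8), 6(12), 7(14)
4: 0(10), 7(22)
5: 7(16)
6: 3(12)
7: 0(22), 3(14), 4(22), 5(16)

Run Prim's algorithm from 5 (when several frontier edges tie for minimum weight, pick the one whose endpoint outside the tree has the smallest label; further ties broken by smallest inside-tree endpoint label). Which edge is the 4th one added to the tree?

Prim, starting at 5.
Step 1: cheapest edge leaving the tree is 5 7 (16); add 7.
Step 2: cheapest edge leaving the tree is 3 7 (14); add 3.
Step 3: cheapest edge leaving the tree is 0 3 (5); add 0.
Step 4: cheapest edge leaving the tree is 0 1 (7); add 1.
Step 5: cheapest edge leaving the tree is 0 4 (10); add 4.
Step 6: cheapest edge leaving the tree is 3 6 (12); add 6.
Step 7: cheapest edge leaving the tree is 0 2 (25); add 2.
The 4th edge added is 0 1.

0-1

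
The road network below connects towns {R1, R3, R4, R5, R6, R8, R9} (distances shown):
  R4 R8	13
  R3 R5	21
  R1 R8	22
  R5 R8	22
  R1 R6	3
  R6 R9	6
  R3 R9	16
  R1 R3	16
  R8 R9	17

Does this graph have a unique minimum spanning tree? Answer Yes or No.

No

Sort edges by weight, then run Kruskal:
R1 R6 (3): add. Components now {R3} {R1,R6} {R8} {R9} {R4} {R5}
R6 R9 (6): add. Components now {R3} {R1,R6,R9} {R8} {R4} {R5}
R4 R8 (13): add. Components now {R3} {R1,R6,R9} {R4,R8} {R5}
R1 R3 (16): add. Components now {R1,R3,R6,R9} {R4,R8} {R5}
R3 R9 (16): skip — R3 and R9 already connected.
R8 R9 (17): add. Components now {R1,R3,R4,R6,R8,R9} {R5}
R3 R5 (21): add. Components now {R1,R3,R4,R5,R6,R8,R9}
Non-tree edge R3 R9 has weight 16, equal to the heaviest edge on its tree cycle — swapping gives another MST of the same weight. Not unique.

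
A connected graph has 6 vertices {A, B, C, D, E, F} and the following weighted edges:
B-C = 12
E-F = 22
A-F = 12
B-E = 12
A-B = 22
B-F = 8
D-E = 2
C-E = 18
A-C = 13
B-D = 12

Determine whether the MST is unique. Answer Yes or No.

No

Sort edges by weight, then run Kruskal:
D-E (2): add. Components now {A} {B} {C} {D,E} {F}
B-F (8): add. Components now {A} {B,F} {C} {D,E}
A-F (12): add. Components now {A,B,F} {C} {D,E}
B-C (12): add. Components now {A,B,C,F} {D,E}
B-D (12): add. Components now {A,B,C,D,E,F}
Non-tree edge B-E has weight 12, equal to the heaviest edge on its tree cycle — swapping gives another MST of the same weight. Not unique.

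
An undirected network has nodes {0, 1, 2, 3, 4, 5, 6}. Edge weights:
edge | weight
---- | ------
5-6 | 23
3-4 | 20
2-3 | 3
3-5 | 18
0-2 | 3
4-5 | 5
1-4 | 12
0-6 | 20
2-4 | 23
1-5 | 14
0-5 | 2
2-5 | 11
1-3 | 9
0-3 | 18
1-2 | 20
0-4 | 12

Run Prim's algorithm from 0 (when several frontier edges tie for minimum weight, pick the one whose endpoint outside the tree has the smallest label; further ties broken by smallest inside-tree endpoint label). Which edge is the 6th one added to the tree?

0-6

Prim, starting at 0.
Step 1: cheapest edge leaving the tree is 0-5 (2); add 5.
Step 2: cheapest edge leaving the tree is 0-2 (3); add 2.
Step 3: cheapest edge leaving the tree is 2-3 (3); add 3.
Step 4: cheapest edge leaving the tree is 4-5 (5); add 4.
Step 5: cheapest edge leaving the tree is 1-3 (9); add 1.
Step 6: cheapest edge leaving the tree is 0-6 (20); add 6.
The 6th edge added is 0-6.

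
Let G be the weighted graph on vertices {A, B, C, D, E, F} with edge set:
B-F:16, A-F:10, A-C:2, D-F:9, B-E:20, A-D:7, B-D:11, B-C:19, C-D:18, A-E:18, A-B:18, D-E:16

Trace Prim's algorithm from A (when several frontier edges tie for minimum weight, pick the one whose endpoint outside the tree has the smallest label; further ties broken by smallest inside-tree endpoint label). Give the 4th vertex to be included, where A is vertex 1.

Prim, starting at A.
Step 1: frontier [A-C 2, A-D 7, A-F 10, A-B 18, A-E 18] → take A-C (2); add C.
Step 2: frontier [A-D 7, A-F 10, A-B 18, A-E 18, C-D 18, B-C 19] → take A-D (7); add D.
Step 3: frontier [A-F 10, A-B 18, A-E 18, B-C 19, D-F 9, B-D 11, D-E 16] → take D-F (9); add F.
Step 4: frontier [A-B 18, A-E 18, B-C 19, B-D 11, D-E 16, B-F 16] → take B-D (11); add B.
Step 5: frontier [A-E 18, B-E 20, D-E 16] → take D-E (16); add E.
Vertex order: A, C, D, F, B, E. The 4th vertex is F.

F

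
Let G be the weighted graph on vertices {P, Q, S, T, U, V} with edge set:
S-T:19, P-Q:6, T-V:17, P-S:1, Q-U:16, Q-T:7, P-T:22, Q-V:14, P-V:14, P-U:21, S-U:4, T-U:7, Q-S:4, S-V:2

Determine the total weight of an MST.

18

Grow the tree from T using Prim:
Step 1: frontier [Q-T 7, T-U 7, T-V 17, S-T 19, P-T 22] → take Q-T (7); add Q.
Step 2: frontier [Q-S 4, P-Q 6, Q-V 14, Q-U 16, T-U 7, T-V 17, S-T 19, P-T 22] → take Q-S (4); add S.
Step 3: frontier [P-Q 6, Q-V 14, Q-U 16, P-S 1, S-V 2, S-U 4, T-U 7, T-V 17, P-T 22] → take P-S (1); add P.
Step 4: frontier [P-V 14, P-U 21, Q-V 14, Q-U 16, S-V 2, S-U 4, T-U 7, T-V 17] → take S-V (2); add V.
Step 5: frontier [P-U 21, Q-U 16, S-U 4, T-U 7] → take S-U (4); add U.
MST edges: Q-T, Q-S, P-S, S-V, S-U; total weight 7+4+1+2+4 = 18.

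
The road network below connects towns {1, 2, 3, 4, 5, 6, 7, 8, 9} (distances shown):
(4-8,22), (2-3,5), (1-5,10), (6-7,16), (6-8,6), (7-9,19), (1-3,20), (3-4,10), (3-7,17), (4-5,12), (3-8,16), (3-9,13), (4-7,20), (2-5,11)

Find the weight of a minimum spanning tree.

Sort edges by weight, then run Kruskal:
2-3 (5): add — endpoints in different components.
6-8 (6): add — endpoints in different components.
1-5 (10): add — endpoints in different components.
3-4 (10): add — endpoints in different components.
2-5 (11): add — endpoints in different components.
4-5 (12): skip — 4 and 5 already connected.
3-9 (13): add — endpoints in different components.
3-8 (16): add — endpoints in different components.
6-7 (16): add — endpoints in different components.
MST edges: 2-3, 6-8, 1-5, 3-4, 2-5, 3-9, 3-8, 6-7; total weight 5+6+10+10+11+13+16+16 = 87.

87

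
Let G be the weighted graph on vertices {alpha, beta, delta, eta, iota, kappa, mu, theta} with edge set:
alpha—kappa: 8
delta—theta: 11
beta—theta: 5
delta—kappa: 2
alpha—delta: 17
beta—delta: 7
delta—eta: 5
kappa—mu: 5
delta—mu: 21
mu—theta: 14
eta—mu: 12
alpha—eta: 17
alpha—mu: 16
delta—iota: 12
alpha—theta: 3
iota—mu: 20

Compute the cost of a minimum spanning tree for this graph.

Kruskal: consider edges lightest-first.
delta—kappa (2): add — endpoints in different components.
alpha—theta (3): add — endpoints in different components.
beta—theta (5): add — endpoints in different components.
delta—eta (5): add — endpoints in different components.
kappa—mu (5): add — endpoints in different components.
beta—delta (7): add — endpoints in different components.
alpha—kappa (8): skip — alpha and kappa already connected.
delta—theta (11): skip — delta and theta already connected.
delta—iota (12): add — endpoints in different components.
MST edges: delta—kappa, alpha—theta, beta—theta, delta—eta, kappa—mu, beta—delta, delta—iota; total weight 2+3+5+5+5+7+12 = 39.

39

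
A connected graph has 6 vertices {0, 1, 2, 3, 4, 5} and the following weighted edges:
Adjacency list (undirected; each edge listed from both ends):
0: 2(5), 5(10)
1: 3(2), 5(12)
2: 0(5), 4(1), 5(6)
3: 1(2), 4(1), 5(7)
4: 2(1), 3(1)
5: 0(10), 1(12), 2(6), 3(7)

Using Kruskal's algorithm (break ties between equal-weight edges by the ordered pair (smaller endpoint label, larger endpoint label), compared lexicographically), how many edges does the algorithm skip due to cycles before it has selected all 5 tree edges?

Sort edges by weight, then run Kruskal:
2–4 (1): add. Components now {0} {1} {2,4} {3} {5}
3–4 (1): add. Components now {0} {1} {2,3,4} {5}
1–3 (2): add. Components now {0} {1,2,3,4} {5}
0–2 (5): add. Components now {0,1,2,3,4} {5}
2–5 (6): add. Components now {0,1,2,3,4,5}
Edges rejected before the tree was complete: 0.

0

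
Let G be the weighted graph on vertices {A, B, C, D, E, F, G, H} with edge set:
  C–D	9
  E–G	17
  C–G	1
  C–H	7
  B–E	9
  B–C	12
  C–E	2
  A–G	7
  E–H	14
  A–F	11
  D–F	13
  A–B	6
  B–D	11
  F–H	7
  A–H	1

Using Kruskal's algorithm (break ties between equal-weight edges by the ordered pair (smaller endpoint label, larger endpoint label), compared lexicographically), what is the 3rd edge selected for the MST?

C-E

Kruskal's algorithm — process edges by increasing weight (ties by edge label):
A–H (1): add — endpoints in different components.
C–G (1): add — endpoints in different components.
C–E (2): add — endpoints in different components.
A–B (6): add — endpoints in different components.
A–G (7): add — endpoints in different components.
C–H (7): skip — C and H already connected.
F–H (7): add — endpoints in different components.
B–E (9): skip — B and E already connected.
C–D (9): add — endpoints in different components.
The 3rd edge added is C–E.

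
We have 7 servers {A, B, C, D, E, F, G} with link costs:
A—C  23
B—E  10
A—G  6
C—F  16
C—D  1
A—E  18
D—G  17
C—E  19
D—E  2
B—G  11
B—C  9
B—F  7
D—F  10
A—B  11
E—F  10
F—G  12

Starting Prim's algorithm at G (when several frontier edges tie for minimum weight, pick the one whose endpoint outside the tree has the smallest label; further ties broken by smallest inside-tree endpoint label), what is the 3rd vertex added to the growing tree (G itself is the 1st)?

Prim, starting at G.
Step 1: cheapest edge leaving the tree is A—G (6); add A.
Step 2: cheapest edge leaving the tree is A—B (11); add B.
Step 3: cheapest edge leaving the tree is B—F (7); add F.
Step 4: cheapest edge leaving the tree is B—C (9); add C.
Step 5: cheapest edge leaving the tree is C—D (1); add D.
Step 6: cheapest edge leaving the tree is D—E (2); add E.
Vertex order: G, A, B, F, C, D, E. The 3rd vertex is B.

B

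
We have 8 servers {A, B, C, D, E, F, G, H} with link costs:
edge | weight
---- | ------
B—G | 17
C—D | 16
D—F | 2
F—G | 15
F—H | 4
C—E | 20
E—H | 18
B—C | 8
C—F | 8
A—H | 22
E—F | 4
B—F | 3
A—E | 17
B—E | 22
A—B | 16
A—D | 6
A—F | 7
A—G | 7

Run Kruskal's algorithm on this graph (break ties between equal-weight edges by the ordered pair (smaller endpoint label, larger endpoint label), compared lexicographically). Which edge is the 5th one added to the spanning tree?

Kruskal: consider edges lightest-first.
D—F (2): add — endpoints in different components.
B—F (3): add — endpoints in different components.
E—F (4): add — endpoints in different components.
F—H (4): add — endpoints in different components.
A—D (6): add — endpoints in different components.
A—F (7): skip — A and F already connected.
A—G (7): add — endpoints in different components.
B—C (8): add — endpoints in different components.
The 5th edge added is A—D.

A-D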